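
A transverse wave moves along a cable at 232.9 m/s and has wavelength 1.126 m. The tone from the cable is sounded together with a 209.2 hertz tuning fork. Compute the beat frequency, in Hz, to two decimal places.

Source frequency f = v/λ = 232.9/1.126 = 206.8384 Hz.
f_beat = |206.8384 − 209.2| = 2.36 Hz.

2.36 Hz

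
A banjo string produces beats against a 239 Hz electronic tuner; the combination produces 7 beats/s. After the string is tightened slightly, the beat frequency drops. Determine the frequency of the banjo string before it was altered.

232 Hz

|f − 239| = 7, so the banjo string was at either 232 Hz or 246 Hz.
Increasing tension raises a string's frequency; the adjustment raises the banjo string's frequency.
The beat rate fell, so the adjustment moved the banjo string toward 239 Hz — it must have started below the reference.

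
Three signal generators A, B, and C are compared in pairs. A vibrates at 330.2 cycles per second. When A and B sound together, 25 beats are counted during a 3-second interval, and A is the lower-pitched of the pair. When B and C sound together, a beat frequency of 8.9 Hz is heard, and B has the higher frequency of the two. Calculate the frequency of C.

329.6333 Hz

A–B: Beat frequency = 25/3 = 8.3333 Hz.
B is above A, so f_B = 330.2 + 8.3333 = 338.5333 Hz.
C is below B, so f_C = 338.5333 − 8.9 = 329.6333 Hz.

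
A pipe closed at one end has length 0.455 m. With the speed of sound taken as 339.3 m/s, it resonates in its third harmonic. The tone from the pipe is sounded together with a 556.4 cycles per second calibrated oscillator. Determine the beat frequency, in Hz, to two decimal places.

Closed pipe (odd harmonics): f_n = n·v/(4L) = 3·339.3/(4·0.455) = 559.2857 Hz.
f_beat = |559.2857 − 556.4| = 2.89 Hz.

2.89 Hz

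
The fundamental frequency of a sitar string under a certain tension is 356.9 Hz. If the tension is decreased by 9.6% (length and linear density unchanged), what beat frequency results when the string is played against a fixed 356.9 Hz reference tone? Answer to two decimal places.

For a string, f ∝ √T, so the new frequency is 356.9·√0.904 = 339.3366 Hz.
f_beat = |339.3366 − 356.9| = 17.56 Hz.

17.56 Hz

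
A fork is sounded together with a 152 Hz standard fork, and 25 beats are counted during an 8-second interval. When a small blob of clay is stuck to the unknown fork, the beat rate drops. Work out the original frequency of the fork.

155.125 Hz

Beat frequency = 25/8 = 3.125 Hz.
|f − 152| = 3.125, so the fork was at either 148.875 Hz or 155.125 Hz.
Adding mass to a fork lowers its frequency; the adjustment lowers the fork's frequency.
The beat rate fell, so the adjustment moved the fork toward 152 Hz — it must have started above the reference.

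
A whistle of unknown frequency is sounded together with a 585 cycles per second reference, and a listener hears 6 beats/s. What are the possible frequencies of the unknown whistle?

|f − 585| = 6, so f = 585 ± 6.

579 Hz or 591 Hz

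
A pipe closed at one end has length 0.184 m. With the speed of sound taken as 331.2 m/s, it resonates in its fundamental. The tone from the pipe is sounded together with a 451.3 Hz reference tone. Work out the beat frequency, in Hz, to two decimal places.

Closed pipe (odd harmonics): f_n = n·v/(4L) = 1·331.2/(4·0.184) = 450.0000 Hz.
f_beat = |450.0000 − 451.3| = 1.30 Hz.

1.30 Hz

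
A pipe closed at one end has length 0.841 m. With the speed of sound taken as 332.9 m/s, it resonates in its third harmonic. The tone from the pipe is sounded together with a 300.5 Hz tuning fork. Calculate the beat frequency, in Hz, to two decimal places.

Closed pipe (odd harmonics): f_n = n·v/(4L) = 3·332.9/(4·0.841) = 296.8787 Hz.
f_beat = |296.8787 − 300.5| = 3.62 Hz.

3.62 Hz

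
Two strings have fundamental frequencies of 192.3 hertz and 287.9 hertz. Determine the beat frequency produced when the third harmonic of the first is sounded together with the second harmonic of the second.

1.1 Hz

Third harmonic of the first: 3·192.3 = 576.9 Hz.
Second harmonic of the second: 2·287.9 = 575.8 Hz.
f_beat = |576.9 − 575.8| = 1.1 Hz.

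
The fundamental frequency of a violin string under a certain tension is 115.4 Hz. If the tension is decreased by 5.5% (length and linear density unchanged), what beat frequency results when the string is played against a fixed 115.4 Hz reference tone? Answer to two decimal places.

3.22 Hz

For a string, f ∝ √T, so the new frequency is 115.4·√0.945 = 112.1816 Hz.
f_beat = |112.1816 − 115.4| = 3.22 Hz.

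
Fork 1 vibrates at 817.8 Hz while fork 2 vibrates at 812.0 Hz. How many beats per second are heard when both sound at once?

f_beat = |f₁ − f₂|.
|817.8 − 812.0| = 5.8 Hz.

5.8 Hz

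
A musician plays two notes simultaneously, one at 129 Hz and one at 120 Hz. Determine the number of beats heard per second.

The beat frequency equals the magnitude of the frequency difference.
|129 − 120| = 9 Hz.

9 Hz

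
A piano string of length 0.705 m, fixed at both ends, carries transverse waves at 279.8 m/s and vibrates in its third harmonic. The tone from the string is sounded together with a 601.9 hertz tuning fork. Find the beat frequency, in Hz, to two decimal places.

6.58 Hz

For a string fixed at both ends, f_n = n·v/(2L) = 3·279.8/(2·0.705) = 595.3191 Hz.
f_beat = |595.3191 − 601.9| = 6.58 Hz.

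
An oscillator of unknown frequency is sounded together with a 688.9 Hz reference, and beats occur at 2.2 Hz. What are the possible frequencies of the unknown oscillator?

686.7 Hz or 691.1 Hz

|f − 688.9| = 2.2, so f = 688.9 ± 2.2.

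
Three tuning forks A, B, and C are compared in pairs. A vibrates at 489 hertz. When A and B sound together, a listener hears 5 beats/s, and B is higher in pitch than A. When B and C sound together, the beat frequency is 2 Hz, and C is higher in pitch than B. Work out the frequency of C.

496 Hz

B is above A, so f_B = 489 + 5 = 494 Hz.
C is above B, so f_C = 494 + 2 = 496 Hz.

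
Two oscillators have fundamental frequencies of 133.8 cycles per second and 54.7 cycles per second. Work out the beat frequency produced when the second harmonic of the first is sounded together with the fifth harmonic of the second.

5.9 Hz

Second harmonic of the first: 2·133.8 = 267.6 Hz.
Fifth harmonic of the second: 5·54.7 = 273.5 Hz.
f_beat = |267.6 − 273.5| = 5.9 Hz.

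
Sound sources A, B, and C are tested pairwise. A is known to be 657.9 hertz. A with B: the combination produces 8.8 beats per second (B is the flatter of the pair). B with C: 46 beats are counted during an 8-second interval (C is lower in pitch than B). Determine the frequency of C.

B is below A, so f_B = 657.9 − 8.8 = 649.1 Hz.
B–C: Beat frequency = 46/8 = 5.75 Hz.
C is below B, so f_C = 649.1 − 5.75 = 643.35 Hz.

643.35 Hz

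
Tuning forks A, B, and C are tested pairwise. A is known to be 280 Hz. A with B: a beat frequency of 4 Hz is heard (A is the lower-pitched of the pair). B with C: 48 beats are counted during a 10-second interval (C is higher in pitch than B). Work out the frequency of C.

B is above A, so f_B = 280 + 4 = 284 Hz.
B–C: Beat frequency = 48/10 = 4.8 Hz.
C is above B, so f_C = 284 + 4.8 = 288.8 Hz.

288.8 Hz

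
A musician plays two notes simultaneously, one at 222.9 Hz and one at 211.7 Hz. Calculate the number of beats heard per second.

11.2 Hz

The beat frequency equals the magnitude of the frequency difference.
|222.9 − 211.7| = 11.2 Hz.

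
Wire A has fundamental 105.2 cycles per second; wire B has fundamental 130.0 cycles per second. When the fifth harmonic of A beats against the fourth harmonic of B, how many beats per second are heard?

Fifth harmonic of the first: 5·105.2 = 526.0 Hz.
Fourth harmonic of the second: 4·130.0 = 520.0 Hz.
f_beat = |526.0 − 520.0| = 6.0 Hz.

6.0 Hz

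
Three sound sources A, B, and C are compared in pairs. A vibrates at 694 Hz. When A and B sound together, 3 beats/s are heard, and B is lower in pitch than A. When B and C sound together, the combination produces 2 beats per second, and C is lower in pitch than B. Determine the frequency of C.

689 Hz

B is below A, so f_B = 694 − 3 = 691 Hz.
C is below B, so f_C = 691 − 2 = 689 Hz.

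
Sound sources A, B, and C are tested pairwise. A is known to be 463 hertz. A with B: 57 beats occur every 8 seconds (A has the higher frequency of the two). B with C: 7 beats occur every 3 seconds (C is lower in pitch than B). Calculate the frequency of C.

A–B: Beat frequency = 57/8 = 7.125 Hz.
B is below A, so f_B = 463 − 7.125 = 455.875 Hz.
B–C: Beat frequency = 7/3 = 2.3333 Hz.
C is below B, so f_C = 455.875 − 2.3333 = 453.5417 Hz.

453.5417 Hz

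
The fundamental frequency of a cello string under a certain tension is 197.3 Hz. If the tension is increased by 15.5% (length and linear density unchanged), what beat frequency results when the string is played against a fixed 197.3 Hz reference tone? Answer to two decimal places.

For a string, f ∝ √T, so the new frequency is 197.3·√1.155 = 212.0401 Hz.
f_beat = |212.0401 − 197.3| = 14.74 Hz.

14.74 Hz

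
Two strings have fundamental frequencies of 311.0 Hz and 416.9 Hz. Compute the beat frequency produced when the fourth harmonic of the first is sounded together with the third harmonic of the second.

6.7 Hz

Fourth harmonic of the first: 4·311.0 = 1244.0 Hz.
Third harmonic of the second: 3·416.9 = 1250.7 Hz.
f_beat = |1244.0 − 1250.7| = 6.7 Hz.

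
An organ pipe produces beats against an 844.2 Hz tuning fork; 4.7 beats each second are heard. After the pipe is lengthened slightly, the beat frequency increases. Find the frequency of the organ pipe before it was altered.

839.5 Hz

|f − 844.2| = 4.7, so the organ pipe was at either 839.5 Hz or 848.9 Hz.
A longer pipe has a lower fundamental; the adjustment lowers the organ pipe's frequency.
The beat rate rose, so the adjustment moved the organ pipe further from 844.2 Hz — it was already below the reference.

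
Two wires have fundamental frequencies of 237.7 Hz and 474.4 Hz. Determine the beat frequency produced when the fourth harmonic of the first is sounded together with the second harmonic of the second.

2.0 Hz

Fourth harmonic of the first: 4·237.7 = 950.8 Hz.
Second harmonic of the second: 2·474.4 = 948.8 Hz.
f_beat = |950.8 − 948.8| = 2.0 Hz.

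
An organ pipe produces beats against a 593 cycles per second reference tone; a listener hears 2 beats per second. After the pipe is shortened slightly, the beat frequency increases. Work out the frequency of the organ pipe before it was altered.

595 Hz

|f − 593| = 2, so the organ pipe was at either 591 Hz or 595 Hz.
A shorter pipe has a higher fundamental; the adjustment raises the organ pipe's frequency.
The beat rate rose, so the adjustment moved the organ pipe further from 593 Hz — it was already above the reference.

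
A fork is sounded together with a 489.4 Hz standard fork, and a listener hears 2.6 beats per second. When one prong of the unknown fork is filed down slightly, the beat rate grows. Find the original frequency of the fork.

|f − 489.4| = 2.6, so the fork was at either 486.8 Hz or 492 Hz.
Filing a prong removes mass and raises the fork's frequency; the adjustment raises the fork's frequency.
The beat rate rose, so the adjustment moved the fork further from 489.4 Hz — it was already above the reference.

492 Hz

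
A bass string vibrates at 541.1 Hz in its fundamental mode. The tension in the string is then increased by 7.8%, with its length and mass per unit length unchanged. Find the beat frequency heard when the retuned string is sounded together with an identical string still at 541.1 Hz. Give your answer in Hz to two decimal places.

20.71 Hz

For a string, f ∝ √T, so the new frequency is 541.1·√1.078 = 561.8067 Hz.
f_beat = |561.8067 − 541.1| = 20.71 Hz.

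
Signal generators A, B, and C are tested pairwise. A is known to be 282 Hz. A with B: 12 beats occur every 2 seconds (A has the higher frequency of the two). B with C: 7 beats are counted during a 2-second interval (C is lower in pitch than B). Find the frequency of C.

272.5 Hz

A–B: Beat frequency = 12/2 = 6 Hz.
B is below A, so f_B = 282 − 6 = 276 Hz.
B–C: Beat frequency = 7/2 = 3.5 Hz.
C is below B, so f_C = 276 − 3.5 = 272.5 Hz.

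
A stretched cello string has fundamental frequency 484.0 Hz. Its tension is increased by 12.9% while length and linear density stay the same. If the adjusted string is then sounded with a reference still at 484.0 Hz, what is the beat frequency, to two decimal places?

30.27 Hz

For a string, f ∝ √T, so the new frequency is 484.0·√1.129 = 514.2714 Hz.
f_beat = |514.2714 − 484.0| = 30.27 Hz.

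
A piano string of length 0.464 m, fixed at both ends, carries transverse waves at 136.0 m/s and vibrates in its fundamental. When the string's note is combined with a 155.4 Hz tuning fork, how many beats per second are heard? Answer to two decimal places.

For a string fixed at both ends, f_n = n·v/(2L) = 1·136.0/(2·0.464) = 146.5517 Hz.
f_beat = |146.5517 − 155.4| = 8.85 Hz.

8.85 Hz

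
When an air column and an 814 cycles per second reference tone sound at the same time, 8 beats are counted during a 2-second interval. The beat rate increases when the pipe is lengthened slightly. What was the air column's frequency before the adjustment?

810 Hz

Beat frequency = 8/2 = 4 Hz.
|f − 814| = 4, so the air column was at either 810 Hz or 818 Hz.
A longer pipe has a lower fundamental; the adjustment lowers the air column's frequency.
The beat rate rose, so the adjustment moved the air column further from 814 Hz — it was already below the reference.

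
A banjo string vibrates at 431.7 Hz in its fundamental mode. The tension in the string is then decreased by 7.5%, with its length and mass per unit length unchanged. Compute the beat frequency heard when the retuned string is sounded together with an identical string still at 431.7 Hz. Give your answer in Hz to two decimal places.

For a string, f ∝ √T, so the new frequency is 431.7·√0.925 = 415.1958 Hz.
f_beat = |415.1958 − 431.7| = 16.50 Hz.

16.50 Hz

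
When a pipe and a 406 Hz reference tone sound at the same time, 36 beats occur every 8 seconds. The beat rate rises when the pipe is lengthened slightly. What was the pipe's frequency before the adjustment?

401.5 Hz

Beat frequency = 36/8 = 4.5 Hz.
|f − 406| = 4.5, so the pipe was at either 401.5 Hz or 410.5 Hz.
A longer pipe has a lower fundamental; the adjustment lowers the pipe's frequency.
The beat rate rose, so the adjustment moved the pipe further from 406 Hz — it was already below the reference.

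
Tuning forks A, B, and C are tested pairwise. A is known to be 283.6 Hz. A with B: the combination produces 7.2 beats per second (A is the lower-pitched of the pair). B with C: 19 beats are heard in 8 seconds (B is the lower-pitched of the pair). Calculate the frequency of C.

B is above A, so f_B = 283.6 + 7.2 = 290.8 Hz.
B–C: Beat frequency = 19/8 = 2.375 Hz.
C is above B, so f_C = 290.8 + 2.375 = 293.175 Hz.

293.175 Hz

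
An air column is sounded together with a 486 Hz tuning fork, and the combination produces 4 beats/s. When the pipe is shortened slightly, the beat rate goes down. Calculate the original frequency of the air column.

|f − 486| = 4, so the air column was at either 482 Hz or 490 Hz.
A shorter pipe has a higher fundamental; the adjustment raises the air column's frequency.
The beat rate fell, so the adjustment moved the air column toward 486 Hz — it must have started below the reference.

482 Hz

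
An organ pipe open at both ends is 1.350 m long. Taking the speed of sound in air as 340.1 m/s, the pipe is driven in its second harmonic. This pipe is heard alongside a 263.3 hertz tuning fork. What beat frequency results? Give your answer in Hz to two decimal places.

11.37 Hz

Open pipe: f_n = n·v/(2L) = 2·340.1/(2·1.350) = 251.9259 Hz.
f_beat = |251.9259 − 263.3| = 11.37 Hz.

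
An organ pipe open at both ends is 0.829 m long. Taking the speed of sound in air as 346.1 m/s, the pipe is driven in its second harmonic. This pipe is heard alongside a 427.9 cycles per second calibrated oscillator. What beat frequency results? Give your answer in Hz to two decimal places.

Open pipe: f_n = n·v/(2L) = 2·346.1/(2·0.829) = 417.4910 Hz.
f_beat = |417.4910 − 427.9| = 10.41 Hz.

10.41 Hz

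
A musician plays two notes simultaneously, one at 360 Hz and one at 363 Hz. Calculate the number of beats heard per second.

Beats arise from superposition of two nearby frequencies; the beat rate is |f₁ − f₂|.
|360 − 363| = 3 Hz.

3 Hz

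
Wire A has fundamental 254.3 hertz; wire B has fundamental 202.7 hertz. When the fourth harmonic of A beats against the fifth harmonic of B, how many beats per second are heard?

3.7 Hz

Fourth harmonic of the first: 4·254.3 = 1017.2 Hz.
Fifth harmonic of the second: 5·202.7 = 1013.5 Hz.
f_beat = |1017.2 − 1013.5| = 3.7 Hz.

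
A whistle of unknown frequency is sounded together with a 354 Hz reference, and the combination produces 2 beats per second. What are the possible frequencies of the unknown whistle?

352 Hz or 356 Hz

|f − 354| = 2, so f = 354 ± 2.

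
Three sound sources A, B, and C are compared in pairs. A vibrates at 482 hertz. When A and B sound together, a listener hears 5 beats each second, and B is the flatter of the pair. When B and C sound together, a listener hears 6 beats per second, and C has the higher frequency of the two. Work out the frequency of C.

483 Hz

B is below A, so f_B = 482 − 5 = 477 Hz.
C is above B, so f_C = 477 + 6 = 483 Hz.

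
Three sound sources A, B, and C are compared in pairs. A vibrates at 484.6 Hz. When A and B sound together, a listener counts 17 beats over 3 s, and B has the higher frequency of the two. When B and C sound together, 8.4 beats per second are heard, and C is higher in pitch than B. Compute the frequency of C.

A–B: Beat frequency = 17/3 = 5.6667 Hz.
B is above A, so f_B = 484.6 + 5.6667 = 490.2667 Hz.
C is above B, so f_C = 490.2667 + 8.4 = 498.6667 Hz.

498.6667 Hz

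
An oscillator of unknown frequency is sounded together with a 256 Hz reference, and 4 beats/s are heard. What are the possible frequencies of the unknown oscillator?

|f − 256| = 4, so f = 256 ± 4.

252 Hz or 260 Hz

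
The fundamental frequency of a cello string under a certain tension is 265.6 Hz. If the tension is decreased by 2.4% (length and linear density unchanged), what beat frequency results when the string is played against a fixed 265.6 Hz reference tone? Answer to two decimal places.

3.21 Hz

For a string, f ∝ √T, so the new frequency is 265.6·√0.976 = 262.3934 Hz.
f_beat = |262.3934 − 265.6| = 3.21 Hz.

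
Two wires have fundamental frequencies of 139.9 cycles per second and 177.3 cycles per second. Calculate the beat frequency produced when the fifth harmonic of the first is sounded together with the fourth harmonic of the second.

Fifth harmonic of the first: 5·139.9 = 699.5 Hz.
Fourth harmonic of the second: 4·177.3 = 709.2 Hz.
f_beat = |699.5 − 709.2| = 9.7 Hz.

9.7 Hz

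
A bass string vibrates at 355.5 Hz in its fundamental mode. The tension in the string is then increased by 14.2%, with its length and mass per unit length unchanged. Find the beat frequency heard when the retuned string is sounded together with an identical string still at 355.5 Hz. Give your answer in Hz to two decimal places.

24.40 Hz

For a string, f ∝ √T, so the new frequency is 355.5·√1.142 = 379.9029 Hz.
f_beat = |379.9029 − 355.5| = 24.40 Hz.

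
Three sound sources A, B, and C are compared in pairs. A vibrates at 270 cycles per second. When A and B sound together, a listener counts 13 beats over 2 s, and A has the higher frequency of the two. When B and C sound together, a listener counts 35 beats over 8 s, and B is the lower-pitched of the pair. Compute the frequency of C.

A–B: Beat frequency = 13/2 = 6.5 Hz.
B is below A, so f_B = 270 − 6.5 = 263.5 Hz.
B–C: Beat frequency = 35/8 = 4.375 Hz.
C is above B, so f_C = 263.5 + 4.375 = 267.875 Hz.

267.875 Hz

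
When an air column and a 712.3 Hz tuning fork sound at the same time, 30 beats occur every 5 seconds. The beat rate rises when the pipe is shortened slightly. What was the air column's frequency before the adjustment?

718.3 Hz

Beat frequency = 30/5 = 6 Hz.
|f − 712.3| = 6, so the air column was at either 706.3 Hz or 718.3 Hz.
A shorter pipe has a higher fundamental; the adjustment raises the air column's frequency.
The beat rate rose, so the adjustment moved the air column further from 712.3 Hz — it was already above the reference.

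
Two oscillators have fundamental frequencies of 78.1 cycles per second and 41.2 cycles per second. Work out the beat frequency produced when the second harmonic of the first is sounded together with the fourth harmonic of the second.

Second harmonic of the first: 2·78.1 = 156.2 Hz.
Fourth harmonic of the second: 4·41.2 = 164.8 Hz.
f_beat = |156.2 − 164.8| = 8.6 Hz.

8.6 Hz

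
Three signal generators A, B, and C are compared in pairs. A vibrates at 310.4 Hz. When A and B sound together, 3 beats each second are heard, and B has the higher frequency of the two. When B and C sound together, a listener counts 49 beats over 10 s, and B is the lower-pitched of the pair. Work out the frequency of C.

318.3 Hz

B is above A, so f_B = 310.4 + 3 = 313.4 Hz.
B–C: Beat frequency = 49/10 = 4.9 Hz.
C is above B, so f_C = 313.4 + 4.9 = 318.3 Hz.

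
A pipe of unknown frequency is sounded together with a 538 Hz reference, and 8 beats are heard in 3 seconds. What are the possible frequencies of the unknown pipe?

535.3333 Hz or 540.6667 Hz

Beat frequency = 8/3 = 2.6667 Hz.
|f − 538| = 2.6667, so f = 538 ± 2.6667.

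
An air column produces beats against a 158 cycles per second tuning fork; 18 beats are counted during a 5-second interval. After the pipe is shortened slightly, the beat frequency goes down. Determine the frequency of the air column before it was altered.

Beat frequency = 18/5 = 3.6 Hz.
|f − 158| = 3.6, so the air column was at either 154.4 Hz or 161.6 Hz.
A shorter pipe has a higher fundamental; the adjustment raises the air column's frequency.
The beat rate fell, so the adjustment moved the air column toward 158 Hz — it must have started below the reference.

154.4 Hz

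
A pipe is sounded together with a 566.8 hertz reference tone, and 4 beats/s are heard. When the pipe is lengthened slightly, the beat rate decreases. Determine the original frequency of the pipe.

570.8 Hz

|f − 566.8| = 4, so the pipe was at either 562.8 Hz or 570.8 Hz.
A longer pipe has a lower fundamental; the adjustment lowers the pipe's frequency.
The beat rate fell, so the adjustment moved the pipe toward 566.8 Hz — it must have started above the reference.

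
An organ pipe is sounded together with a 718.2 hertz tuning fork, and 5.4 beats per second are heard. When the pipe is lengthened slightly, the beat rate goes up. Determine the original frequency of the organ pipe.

712.8 Hz

|f − 718.2| = 5.4, so the organ pipe was at either 712.8 Hz or 723.6 Hz.
A longer pipe has a lower fundamental; the adjustment lowers the organ pipe's frequency.
The beat rate rose, so the adjustment moved the organ pipe further from 718.2 Hz — it was already below the reference.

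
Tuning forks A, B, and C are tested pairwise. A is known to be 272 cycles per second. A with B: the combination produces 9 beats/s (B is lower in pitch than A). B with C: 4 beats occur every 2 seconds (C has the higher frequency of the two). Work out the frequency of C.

265 Hz

B is below A, so f_B = 272 − 9 = 263 Hz.
B–C: Beat frequency = 4/2 = 2 Hz.
C is above B, so f_C = 263 + 2 = 265 Hz.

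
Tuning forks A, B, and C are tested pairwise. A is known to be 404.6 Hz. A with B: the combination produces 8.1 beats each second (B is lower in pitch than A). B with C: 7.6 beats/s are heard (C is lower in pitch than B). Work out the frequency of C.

B is below A, so f_B = 404.6 − 8.1 = 396.5 Hz.
C is below B, so f_C = 396.5 − 7.6 = 388.9 Hz.

388.9 Hz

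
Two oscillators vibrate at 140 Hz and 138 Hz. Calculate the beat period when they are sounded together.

f_beat = |140 − 138| = 2 Hz.
Beat period T = 1 / f_beat = 1 / 2 s.

0.500 s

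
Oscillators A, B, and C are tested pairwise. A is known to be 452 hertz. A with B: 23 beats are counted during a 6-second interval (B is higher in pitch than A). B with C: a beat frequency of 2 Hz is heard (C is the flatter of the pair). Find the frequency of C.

453.8333 Hz

A–B: Beat frequency = 23/6 = 3.8333 Hz.
B is above A, so f_B = 452 + 3.8333 = 455.8333 Hz.
C is below B, so f_C = 455.8333 − 2 = 453.8333 Hz.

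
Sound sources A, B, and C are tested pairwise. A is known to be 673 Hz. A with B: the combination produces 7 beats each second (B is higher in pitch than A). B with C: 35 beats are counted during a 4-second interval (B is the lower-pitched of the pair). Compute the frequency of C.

688.75 Hz

B is above A, so f_B = 673 + 7 = 680 Hz.
B–C: Beat frequency = 35/4 = 8.75 Hz.
C is above B, so f_C = 680 + 8.75 = 688.75 Hz.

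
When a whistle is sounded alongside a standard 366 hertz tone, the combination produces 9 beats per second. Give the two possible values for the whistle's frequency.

357 Hz or 375 Hz

|f − 366| = 9, so f = 366 ± 9.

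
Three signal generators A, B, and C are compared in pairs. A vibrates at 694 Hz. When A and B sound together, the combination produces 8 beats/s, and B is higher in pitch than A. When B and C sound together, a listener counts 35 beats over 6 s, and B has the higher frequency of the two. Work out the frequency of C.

B is above A, so f_B = 694 + 8 = 702 Hz.
B–C: Beat frequency = 35/6 = 5.8333 Hz.
C is below B, so f_C = 702 − 5.8333 = 696.1667 Hz.

696.1667 Hz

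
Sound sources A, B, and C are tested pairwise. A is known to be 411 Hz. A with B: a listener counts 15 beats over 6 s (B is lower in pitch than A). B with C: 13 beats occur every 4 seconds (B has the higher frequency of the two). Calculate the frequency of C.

405.25 Hz

A–B: Beat frequency = 15/6 = 2.5 Hz.
B is below A, so f_B = 411 − 2.5 = 408.5 Hz.
B–C: Beat frequency = 13/4 = 3.25 Hz.
C is below B, so f_C = 408.5 − 3.25 = 405.25 Hz.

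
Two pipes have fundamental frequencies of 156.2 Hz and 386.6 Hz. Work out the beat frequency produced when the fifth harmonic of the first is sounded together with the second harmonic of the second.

Fifth harmonic of the first: 5·156.2 = 781.0 Hz.
Second harmonic of the second: 2·386.6 = 773.2 Hz.
f_beat = |781.0 − 773.2| = 7.8 Hz.

7.8 Hz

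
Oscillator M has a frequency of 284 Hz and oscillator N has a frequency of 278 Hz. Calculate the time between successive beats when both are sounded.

f_beat = |284 − 278| = 6 Hz.
Beat period T = 1 / f_beat = 1 / 6 s.

0.167 s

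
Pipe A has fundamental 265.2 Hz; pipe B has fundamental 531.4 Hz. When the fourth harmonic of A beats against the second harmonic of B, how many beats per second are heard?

Fourth harmonic of the first: 4·265.2 = 1060.8 Hz.
Second harmonic of the second: 2·531.4 = 1062.8 Hz.
f_beat = |1060.8 − 1062.8| = 2.0 Hz.

2.0 Hz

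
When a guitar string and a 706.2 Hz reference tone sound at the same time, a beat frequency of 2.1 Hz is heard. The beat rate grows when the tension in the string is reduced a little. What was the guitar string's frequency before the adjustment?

704.1 Hz

|f − 706.2| = 2.1, so the guitar string was at either 704.1 Hz or 708.3 Hz.
Lower tension means lower frequency; the adjustment lowers the guitar string's frequency.
The beat rate rose, so the adjustment moved the guitar string further from 706.2 Hz — it was already below the reference.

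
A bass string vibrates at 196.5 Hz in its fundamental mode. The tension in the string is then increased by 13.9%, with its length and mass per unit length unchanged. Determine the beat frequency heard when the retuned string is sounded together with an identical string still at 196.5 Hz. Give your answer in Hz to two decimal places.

13.21 Hz

For a string, f ∝ √T, so the new frequency is 196.5·√1.139 = 209.7125 Hz.
f_beat = |209.7125 − 196.5| = 13.21 Hz.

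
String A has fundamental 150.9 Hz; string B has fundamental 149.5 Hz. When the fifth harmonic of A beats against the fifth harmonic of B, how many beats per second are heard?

Fifth harmonic of the first: 5·150.9 = 754.5 Hz.
Fifth harmonic of the second: 5·149.5 = 747.5 Hz.
f_beat = |754.5 − 747.5| = 7.0 Hz.

7.0 Hz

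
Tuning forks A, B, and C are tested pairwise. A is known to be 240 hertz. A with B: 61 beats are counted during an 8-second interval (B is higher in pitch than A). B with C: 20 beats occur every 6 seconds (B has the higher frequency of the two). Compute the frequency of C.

244.2917 Hz

A–B: Beat frequency = 61/8 = 7.625 Hz.
B is above A, so f_B = 240 + 7.625 = 247.625 Hz.
B–C: Beat frequency = 20/6 = 3.3333 Hz.
C is below B, so f_C = 247.625 − 3.3333 = 244.2917 Hz.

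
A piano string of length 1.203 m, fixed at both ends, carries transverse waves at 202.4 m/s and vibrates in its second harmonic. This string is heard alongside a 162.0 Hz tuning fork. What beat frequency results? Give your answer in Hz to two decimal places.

For a string fixed at both ends, f_n = n·v/(2L) = 2·202.4/(2·1.203) = 168.2461 Hz.
f_beat = |168.2461 − 162.0| = 6.25 Hz.

6.25 Hz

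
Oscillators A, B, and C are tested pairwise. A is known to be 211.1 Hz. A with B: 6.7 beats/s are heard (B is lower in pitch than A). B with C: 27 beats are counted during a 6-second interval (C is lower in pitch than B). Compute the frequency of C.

199.9 Hz

B is below A, so f_B = 211.1 − 6.7 = 204.4 Hz.
B–C: Beat frequency = 27/6 = 4.5 Hz.
C is below B, so f_C = 204.4 − 4.5 = 199.9 Hz.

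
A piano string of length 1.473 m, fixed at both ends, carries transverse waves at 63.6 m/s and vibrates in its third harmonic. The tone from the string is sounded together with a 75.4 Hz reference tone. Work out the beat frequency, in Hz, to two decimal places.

10.63 Hz

For a string fixed at both ends, f_n = n·v/(2L) = 3·63.6/(2·1.473) = 64.7658 Hz.
f_beat = |64.7658 − 75.4| = 10.63 Hz.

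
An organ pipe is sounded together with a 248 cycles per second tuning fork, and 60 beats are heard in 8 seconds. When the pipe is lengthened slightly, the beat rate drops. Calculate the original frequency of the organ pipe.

255.5 Hz

Beat frequency = 60/8 = 7.5 Hz.
|f − 248| = 7.5, so the organ pipe was at either 240.5 Hz or 255.5 Hz.
A longer pipe has a lower fundamental; the adjustment lowers the organ pipe's frequency.
The beat rate fell, so the adjustment moved the organ pipe toward 248 Hz — it must have started above the reference.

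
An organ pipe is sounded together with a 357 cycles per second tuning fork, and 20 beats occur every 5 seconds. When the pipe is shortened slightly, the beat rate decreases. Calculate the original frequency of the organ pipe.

Beat frequency = 20/5 = 4 Hz.
|f − 357| = 4, so the organ pipe was at either 353 Hz or 361 Hz.
A shorter pipe has a higher fundamental; the adjustment raises the organ pipe's frequency.
The beat rate fell, so the adjustment moved the organ pipe toward 357 Hz — it must have started below the reference.

353 Hz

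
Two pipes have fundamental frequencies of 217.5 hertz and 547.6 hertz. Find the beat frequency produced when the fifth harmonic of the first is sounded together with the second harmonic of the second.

7.7 Hz

Fifth harmonic of the first: 5·217.5 = 1087.5 Hz.
Second harmonic of the second: 2·547.6 = 1095.2 Hz.
f_beat = |1087.5 − 1095.2| = 7.7 Hz.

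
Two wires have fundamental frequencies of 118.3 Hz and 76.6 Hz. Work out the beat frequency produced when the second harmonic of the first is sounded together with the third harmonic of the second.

6.8 Hz

Second harmonic of the first: 2·118.3 = 236.6 Hz.
Third harmonic of the second: 3·76.6 = 229.8 Hz.
f_beat = |236.6 − 229.8| = 6.8 Hz.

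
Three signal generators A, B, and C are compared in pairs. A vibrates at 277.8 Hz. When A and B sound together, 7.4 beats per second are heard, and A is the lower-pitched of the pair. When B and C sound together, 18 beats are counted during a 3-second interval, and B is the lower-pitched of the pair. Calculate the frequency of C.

B is above A, so f_B = 277.8 + 7.4 = 285.2 Hz.
B–C: Beat frequency = 18/3 = 6 Hz.
C is above B, so f_C = 285.2 + 6 = 291.2 Hz.

291.2 Hz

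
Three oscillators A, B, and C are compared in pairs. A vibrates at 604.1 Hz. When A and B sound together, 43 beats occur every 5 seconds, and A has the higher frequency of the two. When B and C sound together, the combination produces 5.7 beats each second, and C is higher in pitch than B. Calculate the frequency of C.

601.2 Hz

A–B: Beat frequency = 43/5 = 8.6 Hz.
B is below A, so f_B = 604.1 − 8.6 = 595.5 Hz.
C is above B, so f_C = 595.5 + 5.7 = 601.2 Hz.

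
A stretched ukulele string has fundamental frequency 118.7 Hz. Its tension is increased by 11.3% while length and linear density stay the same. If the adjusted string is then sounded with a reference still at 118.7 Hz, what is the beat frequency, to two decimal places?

For a string, f ∝ √T, so the new frequency is 118.7·√1.113 = 125.2271 Hz.
f_beat = |125.2271 − 118.7| = 6.53 Hz.

6.53 Hz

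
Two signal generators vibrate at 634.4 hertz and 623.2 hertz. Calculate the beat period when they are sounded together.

0.089 s

f_beat = |634.4 − 623.2| = 11.2 Hz.
Beat period T = 1 / f_beat = 1 / 11.2 s.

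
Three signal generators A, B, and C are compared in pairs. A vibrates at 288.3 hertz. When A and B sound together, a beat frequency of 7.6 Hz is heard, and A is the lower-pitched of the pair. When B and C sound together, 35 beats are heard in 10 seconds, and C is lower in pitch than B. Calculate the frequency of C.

B is above A, so f_B = 288.3 + 7.6 = 295.9 Hz.
B–C: Beat frequency = 35/10 = 3.5 Hz.
C is below B, so f_C = 295.9 − 3.5 = 292.4 Hz.

292.4 Hz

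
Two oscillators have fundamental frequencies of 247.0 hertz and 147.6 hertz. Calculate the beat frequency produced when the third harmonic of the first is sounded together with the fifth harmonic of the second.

Third harmonic of the first: 3·247.0 = 741.0 Hz.
Fifth harmonic of the second: 5·147.6 = 738.0 Hz.
f_beat = |741.0 − 738.0| = 3.0 Hz.

3.0 Hz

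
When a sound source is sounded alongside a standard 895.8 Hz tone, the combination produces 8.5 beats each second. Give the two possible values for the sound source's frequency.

|f − 895.8| = 8.5, so f = 895.8 ± 8.5.

887.3 Hz or 904.3 Hz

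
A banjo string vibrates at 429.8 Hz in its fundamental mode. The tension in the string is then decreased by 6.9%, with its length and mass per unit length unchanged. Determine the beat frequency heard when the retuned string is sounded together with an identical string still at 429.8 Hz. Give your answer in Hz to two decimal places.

15.09 Hz

For a string, f ∝ √T, so the new frequency is 429.8·√0.931 = 414.7069 Hz.
f_beat = |414.7069 − 429.8| = 15.09 Hz.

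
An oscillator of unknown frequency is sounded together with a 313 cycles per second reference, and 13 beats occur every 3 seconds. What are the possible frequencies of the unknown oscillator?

Beat frequency = 13/3 = 4.3333 Hz.
|f − 313| = 4.3333, so f = 313 ± 4.3333.

308.6667 Hz or 317.3333 Hz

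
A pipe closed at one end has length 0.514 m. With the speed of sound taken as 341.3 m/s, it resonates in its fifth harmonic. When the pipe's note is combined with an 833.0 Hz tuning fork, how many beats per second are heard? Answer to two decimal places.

2.99 Hz

Closed pipe (odd harmonics): f_n = n·v/(4L) = 5·341.3/(4·0.514) = 830.0097 Hz.
f_beat = |830.0097 − 833.0| = 2.99 Hz.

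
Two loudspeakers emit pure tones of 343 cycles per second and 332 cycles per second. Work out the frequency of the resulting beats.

11 Hz

Beats arise from superposition of two nearby frequencies; the beat rate is |f₁ − f₂|.
|343 − 332| = 11 Hz.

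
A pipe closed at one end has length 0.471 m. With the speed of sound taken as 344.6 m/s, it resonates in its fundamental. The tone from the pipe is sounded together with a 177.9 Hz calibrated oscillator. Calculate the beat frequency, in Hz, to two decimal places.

5.01 Hz

Closed pipe (odd harmonics): f_n = n·v/(4L) = 1·344.6/(4·0.471) = 182.9087 Hz.
f_beat = |182.9087 − 177.9| = 5.01 Hz.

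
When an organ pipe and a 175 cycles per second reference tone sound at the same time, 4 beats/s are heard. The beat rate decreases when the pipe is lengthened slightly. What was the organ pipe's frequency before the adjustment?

179 Hz

|f − 175| = 4, so the organ pipe was at either 171 Hz or 179 Hz.
A longer pipe has a lower fundamental; the adjustment lowers the organ pipe's frequency.
The beat rate fell, so the adjustment moved the organ pipe toward 175 Hz — it must have started above the reference.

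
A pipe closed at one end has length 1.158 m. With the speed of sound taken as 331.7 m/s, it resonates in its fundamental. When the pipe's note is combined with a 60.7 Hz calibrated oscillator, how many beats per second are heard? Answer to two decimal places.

10.91 Hz

Closed pipe (odd harmonics): f_n = n·v/(4L) = 1·331.7/(4·1.158) = 71.6105 Hz.
f_beat = |71.6105 − 60.7| = 10.91 Hz.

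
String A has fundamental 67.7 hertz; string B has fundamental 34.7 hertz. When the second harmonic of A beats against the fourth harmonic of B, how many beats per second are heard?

Second harmonic of the first: 2·67.7 = 135.4 Hz.
Fourth harmonic of the second: 4·34.7 = 138.8 Hz.
f_beat = |135.4 − 138.8| = 3.4 Hz.

3.4 Hz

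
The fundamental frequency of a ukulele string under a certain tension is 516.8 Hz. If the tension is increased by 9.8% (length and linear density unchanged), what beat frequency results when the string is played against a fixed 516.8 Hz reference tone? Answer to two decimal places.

24.73 Hz

For a string, f ∝ √T, so the new frequency is 516.8·√1.098 = 541.5314 Hz.
f_beat = |541.5314 − 516.8| = 24.73 Hz.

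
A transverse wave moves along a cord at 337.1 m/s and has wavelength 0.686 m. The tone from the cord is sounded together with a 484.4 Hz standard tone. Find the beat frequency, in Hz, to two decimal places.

Source frequency f = v/λ = 337.1/0.686 = 491.3994 Hz.
f_beat = |491.3994 − 484.4| = 7.00 Hz.

7.00 Hz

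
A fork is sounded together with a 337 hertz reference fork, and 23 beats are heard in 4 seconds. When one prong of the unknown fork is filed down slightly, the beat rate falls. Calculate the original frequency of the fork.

331.25 Hz

Beat frequency = 23/4 = 5.75 Hz.
|f − 337| = 5.75, so the fork was at either 331.25 Hz or 342.75 Hz.
Filing a prong removes mass and raises the fork's frequency; the adjustment raises the fork's frequency.
The beat rate fell, so the adjustment moved the fork toward 337 Hz — it must have started below the reference.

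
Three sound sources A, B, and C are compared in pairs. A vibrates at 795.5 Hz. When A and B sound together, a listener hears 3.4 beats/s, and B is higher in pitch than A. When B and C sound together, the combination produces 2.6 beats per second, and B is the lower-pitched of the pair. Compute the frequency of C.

B is above A, so f_B = 795.5 + 3.4 = 798.9 Hz.
C is above B, so f_C = 798.9 + 2.6 = 801.5 Hz.

801.5 Hz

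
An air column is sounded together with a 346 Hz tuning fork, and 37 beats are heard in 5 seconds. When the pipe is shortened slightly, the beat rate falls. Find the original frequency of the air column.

338.6 Hz

Beat frequency = 37/5 = 7.4 Hz.
|f − 346| = 7.4, so the air column was at either 338.6 Hz or 353.4 Hz.
A shorter pipe has a higher fundamental; the adjustment raises the air column's frequency.
The beat rate fell, so the adjustment moved the air column toward 346 Hz — it must have started below the reference.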